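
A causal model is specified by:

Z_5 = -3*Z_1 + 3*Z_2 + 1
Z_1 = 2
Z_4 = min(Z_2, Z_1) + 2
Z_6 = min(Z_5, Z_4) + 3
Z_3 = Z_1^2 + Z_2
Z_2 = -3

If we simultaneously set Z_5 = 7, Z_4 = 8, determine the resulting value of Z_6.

10

Setting Z_5 = 7, Z_4 = 8 by intervention discards those variables' equations.
Z_6 = min(Z_5, Z_4) + 3  [with Z_5=7, Z_4=8]  = 10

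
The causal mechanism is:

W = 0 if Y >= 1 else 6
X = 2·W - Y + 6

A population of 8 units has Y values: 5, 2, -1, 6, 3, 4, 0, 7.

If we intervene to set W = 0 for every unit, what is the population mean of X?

2.75

Under do(W=0), W's equation is replaced by W=0 for every unit. Per-unit X: 1, 4, 7, 0, 3, 2, 6, -1. Mean = 2.75.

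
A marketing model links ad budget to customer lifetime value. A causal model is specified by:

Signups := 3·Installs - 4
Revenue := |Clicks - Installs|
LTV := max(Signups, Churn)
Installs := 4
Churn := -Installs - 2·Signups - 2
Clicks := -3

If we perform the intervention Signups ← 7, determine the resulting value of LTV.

The intervention breaks the incoming arrows to Signups: Signups := 3·Installs - 4 no longer applies, and Signups = 7.
Churn = -Installs - 2·Signups - 2  [with Installs=4, Signups=7]  = -20
LTV = max(Signups, Churn)  [with Signups=7, Churn=-20]  = 7

7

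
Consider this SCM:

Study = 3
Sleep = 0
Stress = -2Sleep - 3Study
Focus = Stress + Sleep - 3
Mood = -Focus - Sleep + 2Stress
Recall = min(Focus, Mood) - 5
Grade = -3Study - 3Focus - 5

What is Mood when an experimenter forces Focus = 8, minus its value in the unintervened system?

Intervening sets Focus = 8 and removes its equation (Focus = Stress + Sleep - 3).
Stress = -2Sleep - 3Study  [with Sleep=0, Study=3]  = -9
Mood = -Focus - Sleep + 2Stress  [with Focus=8, Sleep=0, Stress=-9]  = -26
Without intervention: Stress = -2Sleep - 3Study  [with Sleep=0, Study=3]  = -9; Focus = Stress + Sleep - 3  [with Stress=-9, Sleep=0]  = -12; Mood = -Focus - Sleep + 2Stress  [with Focus=-12, Sleep=0, Stress=-9]  = -6.
Change = -26 − (-6) = -20.

-20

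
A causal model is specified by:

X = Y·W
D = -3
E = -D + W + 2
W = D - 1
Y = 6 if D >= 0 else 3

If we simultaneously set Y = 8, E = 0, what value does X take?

-32

Setting Y = 8, E = 0 by intervention discards those variables' equations.
W = D - 1  [with D=-3]  = -4
X = Y·W  [with Y=8, W=-4]  = -32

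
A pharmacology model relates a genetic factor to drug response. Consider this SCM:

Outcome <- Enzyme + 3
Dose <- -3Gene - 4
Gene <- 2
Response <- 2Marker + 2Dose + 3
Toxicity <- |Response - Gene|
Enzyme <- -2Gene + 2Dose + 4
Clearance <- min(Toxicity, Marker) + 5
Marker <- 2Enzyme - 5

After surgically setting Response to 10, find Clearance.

-40

Under do(Response=10), the mechanism Response <- 2Marker + 2Dose + 3 is discarded; Response is fixed at 10.
Dose = -3Gene - 4  [with Gene=2]  = -10
Enzyme = -2Gene + 2Dose + 4  [with Gene=2, Dose=-10]  = -20
Marker = 2Enzyme - 5  [with Enzyme=-20]  = -45
Toxicity = |Response - Gene|  [with Response=10, Gene=2]  = 8
Clearance = min(Toxicity, Marker) + 5  [with Toxicity=8, Marker=-45]  = -40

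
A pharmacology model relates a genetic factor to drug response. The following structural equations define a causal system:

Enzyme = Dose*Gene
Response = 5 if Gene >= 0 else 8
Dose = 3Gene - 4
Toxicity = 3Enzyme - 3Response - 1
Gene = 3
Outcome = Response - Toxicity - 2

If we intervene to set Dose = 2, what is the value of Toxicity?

2

do(Dose=2) replaces the equation Dose = 3Gene - 4 with the constant Dose = 2.
Enzyme = Dose*Gene  [with Dose=2, Gene=3]  = 6
Response = 5 if Gene >= 0 else 8  [with Gene=3]  = 5
Toxicity = 3Enzyme - 3Response - 1  [with Enzyme=6, Response=5]  = 2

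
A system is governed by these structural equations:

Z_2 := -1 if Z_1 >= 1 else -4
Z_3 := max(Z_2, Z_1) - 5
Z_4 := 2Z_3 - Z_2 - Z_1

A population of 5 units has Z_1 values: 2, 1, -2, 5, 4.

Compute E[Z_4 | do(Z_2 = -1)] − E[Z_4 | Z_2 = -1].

-0.6

do(Z_2=-1) breaks Z_2's dependence on Z_1. With Z_2=-1 fixed, Z_4 across the units is -7, -8, -9, -4, -5, mean -6.6.
Conditioning on Z_2=-1 selects the 4 unit(s) with Z_1 ∈ {2, 1, 5, 4}. Their Z_4 values: -7, -8, -4, -5. Mean = -6.
Difference = -6.6 − (-6) = -0.6.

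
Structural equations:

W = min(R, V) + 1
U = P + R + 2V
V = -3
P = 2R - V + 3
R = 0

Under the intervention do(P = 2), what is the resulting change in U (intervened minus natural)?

-4

Intervening sets P = 2 and removes its equation (P = 2R - V + 3).
U = P + R + 2V  [with P=2, R=0, V=-3]  = -4
Without intervention: P = 2R - V + 3  [with R=0, V=-3]  = 6; U = P + R + 2V  [with P=6, R=0, V=-3]  = 0.
Change = -4 − 0 = -4.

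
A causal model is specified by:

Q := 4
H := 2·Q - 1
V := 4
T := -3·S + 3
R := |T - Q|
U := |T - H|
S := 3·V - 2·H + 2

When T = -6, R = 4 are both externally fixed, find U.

13

Under do(T = -6, R = 4), each intervened variable's structural equation is replaced by its fixed value.
H = 2·Q - 1  [with Q=4]  = 7
U = |T - H|  [with T=-6, H=7]  = 13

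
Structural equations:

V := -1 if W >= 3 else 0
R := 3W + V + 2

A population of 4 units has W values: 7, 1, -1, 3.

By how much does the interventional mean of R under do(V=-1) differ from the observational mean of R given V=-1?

-7.5

The intervention sets V=-1 in all 4 units regardless of W. Recomputing R per unit gives 22, 4, -2, 10; average 8.5.
E[R|V=-1] averages over only the 2 units with V=-1 (W = 7, 3): R = 22, 10, mean 16.
Difference = 8.5 − 16 = -7.5.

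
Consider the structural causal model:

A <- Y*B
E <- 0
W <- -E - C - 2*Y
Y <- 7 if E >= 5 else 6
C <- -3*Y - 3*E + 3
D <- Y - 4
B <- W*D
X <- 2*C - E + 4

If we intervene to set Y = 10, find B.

Under do(Y=10), the mechanism Y <- 7 if E >= 5 else 6 is discarded; Y is fixed at 10.
C = -3*Y - 3*E + 3  [with Y=10, E=0]  = -27
W = -E - C - 2*Y  [with E=0, C=-27, Y=10]  = 7
D = Y - 4  [with Y=10]  = 6
B = W*D  [with W=7, D=6]  = 42

42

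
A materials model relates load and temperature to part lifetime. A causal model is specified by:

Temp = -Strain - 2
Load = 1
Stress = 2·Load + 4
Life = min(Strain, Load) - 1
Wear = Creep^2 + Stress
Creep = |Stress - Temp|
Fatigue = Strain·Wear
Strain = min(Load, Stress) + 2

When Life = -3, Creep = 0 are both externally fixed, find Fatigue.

18

Under do(Life = -3, Creep = 0), each intervened variable's structural equation is replaced by its fixed value.
Stress = 2·Load + 4  [with Load=1]  = 6
Strain = min(Load, Stress) + 2  [with Load=1, Stress=6]  = 3
Wear = Creep^2 + Stress  [with Creep=0, Stress=6]  = 6
Fatigue = Strain·Wear  [with Strain=3, Wear=6]  = 18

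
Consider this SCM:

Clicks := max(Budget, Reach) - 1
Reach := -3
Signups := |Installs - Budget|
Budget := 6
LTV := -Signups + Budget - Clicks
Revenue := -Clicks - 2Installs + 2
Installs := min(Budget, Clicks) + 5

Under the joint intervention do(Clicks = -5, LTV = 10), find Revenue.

7

Under do(Clicks = -5, LTV = 10), each intervened variable's structural equation is replaced by its fixed value.
Installs = min(Budget, Clicks) + 5  [with Budget=6, Clicks=-5]  = 0
Revenue = -Clicks - 2Installs + 2  [with Clicks=-5, Installs=0]  = 7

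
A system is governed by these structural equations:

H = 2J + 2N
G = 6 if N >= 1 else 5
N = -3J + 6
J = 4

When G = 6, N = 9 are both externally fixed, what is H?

Setting G = 6, N = 9 by intervention discards those variables' equations.
H = 2J + 2N  [with J=4, N=9]  = 26

26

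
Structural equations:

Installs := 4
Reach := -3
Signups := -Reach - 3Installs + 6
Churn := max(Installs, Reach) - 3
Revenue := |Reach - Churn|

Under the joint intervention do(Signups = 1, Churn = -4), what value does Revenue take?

1

Setting Signups = 1, Churn = -4 by intervention discards those variables' equations.
Revenue = |Reach - Churn|  [with Reach=-3, Churn=-4]  = 1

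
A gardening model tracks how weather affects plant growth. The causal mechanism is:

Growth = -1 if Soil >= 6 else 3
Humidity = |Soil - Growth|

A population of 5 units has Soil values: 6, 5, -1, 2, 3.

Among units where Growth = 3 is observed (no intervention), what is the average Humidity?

E[Humidity|Growth=3] averages over only the 4 units with Growth=3 (Soil = 5, -1, 2, 3): Humidity = 2, 4, 1, 0, mean 1.75.

1.75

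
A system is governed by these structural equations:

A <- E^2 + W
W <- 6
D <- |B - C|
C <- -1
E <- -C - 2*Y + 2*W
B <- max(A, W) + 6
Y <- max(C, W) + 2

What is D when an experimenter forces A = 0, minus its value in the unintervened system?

-9

Under do(A=0), the mechanism A <- E^2 + W is discarded; A is fixed at 0.
B = max(A, W) + 6  [with A=0, W=6]  = 12
D = |B - C|  [with B=12, C=-1]  = 13
Without intervention: Y = max(C, W) + 2  [with C=-1, W=6]  = 8; E = -C - 2*Y + 2*W  [with C=-1, Y=8, W=6]  = -3; A = E^2 + W  [with E=-3, W=6]  = 15; B = max(A, W) + 6  [with A=15, W=6]  = 21; D = |B - C|  [with B=21, C=-1]  = 22.
Change = 13 − 22 = -9.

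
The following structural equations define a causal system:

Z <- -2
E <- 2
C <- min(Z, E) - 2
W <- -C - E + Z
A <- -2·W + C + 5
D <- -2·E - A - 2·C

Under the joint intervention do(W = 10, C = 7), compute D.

The joint intervention fixes W = 10, C = 7, removing each variable's own equation.
A = -2·W + C + 5  [with W=10, C=7]  = -8
D = -2·E - A - 2·C  [with E=2, A=-8, C=7]  = -10

-10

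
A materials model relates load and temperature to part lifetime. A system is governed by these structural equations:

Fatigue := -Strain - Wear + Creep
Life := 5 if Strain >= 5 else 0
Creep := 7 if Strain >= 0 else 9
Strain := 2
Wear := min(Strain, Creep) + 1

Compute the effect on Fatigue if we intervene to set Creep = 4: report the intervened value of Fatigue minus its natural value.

Under do(Creep=4), the mechanism Creep := 7 if Strain >= 0 else 9 is discarded; Creep is fixed at 4.
Wear = min(Strain, Creep) + 1  [with Strain=2, Creep=4]  = 3
Fatigue = -Strain - Wear + Creep  [with Strain=2, Wear=3, Creep=4]  = -1
Without intervention: Creep = 7 if Strain >= 0 else 9  [with Strain=2]  = 7; Wear = min(Strain, Creep) + 1  [with Strain=2, Creep=7]  = 3; Fatigue = -Strain - Wear + Creep  [with Strain=2, Wear=3, Creep=7]  = 2.
Change = -1 − 2 = -3.

-3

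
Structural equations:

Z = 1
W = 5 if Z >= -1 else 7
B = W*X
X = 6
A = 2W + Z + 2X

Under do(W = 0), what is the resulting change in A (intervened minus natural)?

-10

The intervention breaks the incoming arrows to W: W = 5 if Z >= -1 else 7 no longer applies, and W = 0.
A = 2W + Z + 2X  [with W=0, Z=1, X=6]  = 13
Without intervention: W = 5 if Z >= -1 else 7  [with Z=1]  = 5; A = 2W + Z + 2X  [with W=5, Z=1, X=6]  = 23.
Change = 13 − 23 = -10.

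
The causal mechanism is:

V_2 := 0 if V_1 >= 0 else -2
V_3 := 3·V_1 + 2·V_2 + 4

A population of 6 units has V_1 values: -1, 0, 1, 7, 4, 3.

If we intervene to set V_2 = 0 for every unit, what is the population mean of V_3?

Under do(V_2=0), V_2's equation is replaced by V_2=0 for every unit. Per-unit V_3: 1, 4, 7, 25, 16, 13. Mean = 11.

11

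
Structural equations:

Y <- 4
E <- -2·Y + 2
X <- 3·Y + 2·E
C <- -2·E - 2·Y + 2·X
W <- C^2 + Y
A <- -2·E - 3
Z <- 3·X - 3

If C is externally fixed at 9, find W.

85

Intervening sets C = 9 and removes its equation (C <- -2·E - 2·Y + 2·X).
W = C^2 + Y  [with C=9, Y=4]  = 85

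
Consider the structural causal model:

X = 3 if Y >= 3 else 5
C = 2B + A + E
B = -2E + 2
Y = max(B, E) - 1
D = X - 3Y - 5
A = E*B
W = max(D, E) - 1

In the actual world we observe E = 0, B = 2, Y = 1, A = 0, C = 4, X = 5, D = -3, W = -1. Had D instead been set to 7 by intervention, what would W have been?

6

do(D=7) replaces the equation D = X - 3Y - 5 with the constant D = 7.
W = max(D, E) - 1  [with D=7, E=0]  = 6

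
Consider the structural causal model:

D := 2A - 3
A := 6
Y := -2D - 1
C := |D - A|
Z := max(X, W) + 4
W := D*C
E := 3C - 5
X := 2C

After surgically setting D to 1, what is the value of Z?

Under do(D=1), the mechanism D := 2A - 3 is discarded; D is fixed at 1.
C = |D - A|  [with D=1, A=6]  = 5
X = 2C  [with C=5]  = 10
W = D*C  [with D=1, C=5]  = 5
Z = max(X, W) + 4  [with X=10, W=5]  = 14

14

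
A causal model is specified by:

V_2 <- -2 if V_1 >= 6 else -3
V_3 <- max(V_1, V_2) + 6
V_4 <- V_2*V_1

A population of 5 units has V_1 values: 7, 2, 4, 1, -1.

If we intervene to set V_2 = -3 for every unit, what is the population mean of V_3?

8.6

Every unit gets V_2=-3 under the intervention. V_3 values become 13, 8, 10, 7, 5; E[V_3|do(V_2=-3)] = 8.6.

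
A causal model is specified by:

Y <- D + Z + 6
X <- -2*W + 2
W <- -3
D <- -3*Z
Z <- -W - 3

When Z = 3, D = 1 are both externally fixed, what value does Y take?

10

Setting Z = 3, D = 1 by intervention discards those variables' equations.
Y = D + Z + 6  [with D=1, Z=3]  = 10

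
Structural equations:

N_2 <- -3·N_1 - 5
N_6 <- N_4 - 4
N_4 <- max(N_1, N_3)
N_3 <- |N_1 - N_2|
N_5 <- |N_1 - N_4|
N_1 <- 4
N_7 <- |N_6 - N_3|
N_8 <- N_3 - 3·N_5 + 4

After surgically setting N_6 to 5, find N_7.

16

Intervening sets N_6 = 5 and removes its equation (N_6 <- N_4 - 4).
N_2 = -3·N_1 - 5  [with N_1=4]  = -17
N_3 = |N_1 - N_2|  [with N_1=4, N_2=-17]  = 21
N_7 = |N_6 - N_3|  [with N_6=5, N_3=21]  = 16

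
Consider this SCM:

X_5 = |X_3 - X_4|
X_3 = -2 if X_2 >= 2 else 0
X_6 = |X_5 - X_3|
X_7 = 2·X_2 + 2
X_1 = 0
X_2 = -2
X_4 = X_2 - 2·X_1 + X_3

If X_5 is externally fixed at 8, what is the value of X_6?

8

The intervention breaks the incoming arrows to X_5: X_5 = |X_3 - X_4| no longer applies, and X_5 = 8.
X_3 = -2 if X_2 >= 2 else 0  [with X_2=-2]  = 0
X_6 = |X_5 - X_3|  [with X_5=8, X_3=0]  = 8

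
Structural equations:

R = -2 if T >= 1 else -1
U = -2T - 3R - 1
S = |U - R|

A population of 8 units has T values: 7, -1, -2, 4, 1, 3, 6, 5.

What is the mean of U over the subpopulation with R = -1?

Conditioning on R=-1 selects the 2 unit(s) with T ∈ {-1, -2}. Their U values: 4, 6. Mean = 5.

5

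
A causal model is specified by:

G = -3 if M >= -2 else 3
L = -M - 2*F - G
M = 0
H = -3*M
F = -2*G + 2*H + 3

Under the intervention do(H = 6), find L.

-39

do(H=6) replaces the equation H = -3*M with the constant H = 6.
G = -3 if M >= -2 else 3  [with M=0]  = -3
F = -2*G + 2*H + 3  [with G=-3, H=6]  = 21
L = -M - 2*F - G  [with M=0, F=21, G=-3]  = -39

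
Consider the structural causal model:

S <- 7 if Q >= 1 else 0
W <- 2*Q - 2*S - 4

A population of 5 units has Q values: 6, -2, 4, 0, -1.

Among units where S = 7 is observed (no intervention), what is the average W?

-8

Observing S=7 restricts to units where S's equation naturally yields 7: Q ∈ {6, 4}. In that subpopulation W = -6, -10, mean -8.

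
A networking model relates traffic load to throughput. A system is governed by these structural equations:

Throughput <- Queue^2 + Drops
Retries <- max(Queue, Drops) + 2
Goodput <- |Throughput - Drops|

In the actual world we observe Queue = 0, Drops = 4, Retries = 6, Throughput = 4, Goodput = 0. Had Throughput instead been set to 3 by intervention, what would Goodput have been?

Intervening sets Throughput = 3 and removes its equation (Throughput <- Queue^2 + Drops).
Goodput = |Throughput - Drops|  [with Throughput=3, Drops=4]  = 1

1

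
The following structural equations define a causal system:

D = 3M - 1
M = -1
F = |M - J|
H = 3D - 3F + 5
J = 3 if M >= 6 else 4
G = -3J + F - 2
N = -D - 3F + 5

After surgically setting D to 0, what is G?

-9

do(D=0) replaces the equation D = 3M - 1 with the constant D = 0.
Since G is not a descendant of the intervened variable, it is unaffected.
J = 3 if M >= 6 else 4  [with M=-1]  = 4
F = |M - J|  [with M=-1, J=4]  = 5
G = -3J + F - 2  [with J=4, F=5]  = -9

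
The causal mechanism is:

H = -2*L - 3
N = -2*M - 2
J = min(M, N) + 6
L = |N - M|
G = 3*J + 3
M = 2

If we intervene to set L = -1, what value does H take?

-1

The intervention breaks the incoming arrows to L: L = |N - M| no longer applies, and L = -1.
H = -2*L - 3  [with L=-1]  = -1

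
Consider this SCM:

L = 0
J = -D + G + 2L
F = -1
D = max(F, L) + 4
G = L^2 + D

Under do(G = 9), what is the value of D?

Under do(G=9), the mechanism G = L^2 + D is discarded; G is fixed at 9.
Since D is not a descendant of the intervened variable, it is unaffected.
D = max(F, L) + 4  [with F=-1, L=0]  = 4

4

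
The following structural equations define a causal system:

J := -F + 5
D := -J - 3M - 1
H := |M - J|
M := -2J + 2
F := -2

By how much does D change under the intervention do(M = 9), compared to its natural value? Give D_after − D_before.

-63

The intervention breaks the incoming arrows to M: M := -2J + 2 no longer applies, and M = 9.
J = -F + 5  [with F=-2]  = 7
D = -J - 3M - 1  [with J=7, M=9]  = -35
Without intervention: J = -F + 5  [with F=-2]  = 7; M = -2J + 2  [with J=7]  = -12; D = -J - 3M - 1  [with J=7, M=-12]  = 28.
Change = -35 − 28 = -63.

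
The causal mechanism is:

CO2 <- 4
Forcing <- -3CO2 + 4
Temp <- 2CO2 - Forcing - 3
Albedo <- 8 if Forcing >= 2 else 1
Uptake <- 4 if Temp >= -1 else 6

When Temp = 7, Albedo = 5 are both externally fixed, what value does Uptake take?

Setting Temp = 7, Albedo = 5 by intervention discards those variables' equations.
Uptake = 4 if Temp >= -1 else 6  [with Temp=7]  = 4

4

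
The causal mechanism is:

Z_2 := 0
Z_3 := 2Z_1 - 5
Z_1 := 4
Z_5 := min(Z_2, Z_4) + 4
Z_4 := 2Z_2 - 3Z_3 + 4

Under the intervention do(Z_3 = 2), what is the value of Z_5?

do(Z_3=2) replaces the equation Z_3 := 2Z_1 - 5 with the constant Z_3 = 2.
Z_4 = 2Z_2 - 3Z_3 + 4  [with Z_2=0, Z_3=2]  = -2
Z_5 = min(Z_2, Z_4) + 4  [with Z_2=0, Z_4=-2]  = 2

2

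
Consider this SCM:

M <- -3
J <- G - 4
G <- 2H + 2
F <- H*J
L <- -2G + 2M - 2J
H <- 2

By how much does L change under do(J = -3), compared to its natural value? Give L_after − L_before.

Intervening sets J = -3 and removes its equation (J <- G - 4).
G = 2H + 2  [with H=2]  = 6
L = -2G + 2M - 2J  [with G=6, M=-3, J=-3]  = -12
Without intervention: G = 2H + 2  [with H=2]  = 6; J = G - 4  [with G=6]  = 2; L = -2G + 2M - 2J  [with G=6, M=-3, J=2]  = -22.
Change = -12 − (-22) = 10.

10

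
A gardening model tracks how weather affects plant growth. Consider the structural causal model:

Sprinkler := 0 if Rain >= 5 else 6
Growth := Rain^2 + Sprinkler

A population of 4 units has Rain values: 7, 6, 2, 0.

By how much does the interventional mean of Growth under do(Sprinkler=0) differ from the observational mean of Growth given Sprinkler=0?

The intervention sets Sprinkler=0 in all 4 units regardless of Rain. Recomputing Growth per unit gives 49, 36, 4, 0; average 22.25.
Observing Sprinkler=0 restricts to units where Sprinkler's equation naturally yields 0: Rain ∈ {7, 6}. In that subpopulation Growth = 49, 36, mean 42.5.
Difference = 22.25 − 42.5 = -20.25.

-20.25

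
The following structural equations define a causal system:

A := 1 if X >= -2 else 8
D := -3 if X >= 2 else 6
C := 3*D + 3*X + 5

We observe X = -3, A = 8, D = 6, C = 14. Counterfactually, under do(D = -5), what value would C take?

The intervention breaks the incoming arrows to D: D := -3 if X >= 2 else 6 no longer applies, and D = -5.
C = 3*D + 3*X + 5  [with D=-5, X=-3]  = -19

-19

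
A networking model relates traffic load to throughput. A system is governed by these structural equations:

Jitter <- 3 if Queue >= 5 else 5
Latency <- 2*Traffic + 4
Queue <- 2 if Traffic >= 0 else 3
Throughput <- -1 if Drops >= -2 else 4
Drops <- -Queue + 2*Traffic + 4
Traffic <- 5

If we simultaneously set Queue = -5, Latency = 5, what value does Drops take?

The joint intervention fixes Queue = -5, Latency = 5, removing each variable's own equation.
Drops = -Queue + 2*Traffic + 4  [with Queue=-5, Traffic=5]  = 19

19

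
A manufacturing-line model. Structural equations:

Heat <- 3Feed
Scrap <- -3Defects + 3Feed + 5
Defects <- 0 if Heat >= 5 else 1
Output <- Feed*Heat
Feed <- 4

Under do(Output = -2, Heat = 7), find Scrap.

17

Setting Output = -2, Heat = 7 by intervention discards those variables' equations.
Defects = 0 if Heat >= 5 else 1  [with Heat=7]  = 0
Scrap = -3Defects + 3Feed + 5  [with Defects=0, Feed=4]  = 17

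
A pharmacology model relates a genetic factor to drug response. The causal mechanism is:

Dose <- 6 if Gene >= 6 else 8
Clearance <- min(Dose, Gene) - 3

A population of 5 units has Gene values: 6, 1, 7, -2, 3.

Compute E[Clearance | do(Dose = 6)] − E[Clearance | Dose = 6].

-3.2

do(Dose=6) breaks Dose's dependence on Gene. With Dose=6 fixed, Clearance across the units is 3, -2, 3, -5, 0, mean -0.2.
E[Clearance|Dose=6] averages over only the 2 units with Dose=6 (Gene = 6, 7): Clearance = 3, 3, mean 3.
Difference = -0.2 − 3 = -3.2.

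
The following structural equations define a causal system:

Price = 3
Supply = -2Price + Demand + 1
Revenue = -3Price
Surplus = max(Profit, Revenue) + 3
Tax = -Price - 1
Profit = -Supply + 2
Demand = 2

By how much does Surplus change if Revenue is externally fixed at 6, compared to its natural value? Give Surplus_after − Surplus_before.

The intervention breaks the incoming arrows to Revenue: Revenue = -3Price no longer applies, and Revenue = 6.
Supply = -2Price + Demand + 1  [with Price=3, Demand=2]  = -3
Profit = -Supply + 2  [with Supply=-3]  = 5
Surplus = max(Profit, Revenue) + 3  [with Profit=5, Revenue=6]  = 9
Without intervention: Supply = -2Price + Demand + 1  [with Price=3, Demand=2]  = -3; Revenue = -3Price  [with Price=3]  = -9; Profit = -Supply + 2  [with Supply=-3]  = 5; Surplus = max(Profit, Revenue) + 3  [with Profit=5, Revenue=-9]  = 8.
Change = 9 − 8 = 1.

1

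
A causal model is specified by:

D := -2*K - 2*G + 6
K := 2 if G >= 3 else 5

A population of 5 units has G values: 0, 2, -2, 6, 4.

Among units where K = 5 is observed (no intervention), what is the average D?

-4

E[D|K=5] averages over only the 3 units with K=5 (G = 0, 2, -2): D = -4, -8, 0, mean -4.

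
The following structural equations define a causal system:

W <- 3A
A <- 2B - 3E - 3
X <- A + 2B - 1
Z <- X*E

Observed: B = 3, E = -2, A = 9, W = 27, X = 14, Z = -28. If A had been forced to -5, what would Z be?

0

The intervention breaks the incoming arrows to A: A <- 2B - 3E - 3 no longer applies, and A = -5.
X = A + 2B - 1  [with A=-5, B=3]  = 0
Z = X*E  [with X=0, E=-2]  = 0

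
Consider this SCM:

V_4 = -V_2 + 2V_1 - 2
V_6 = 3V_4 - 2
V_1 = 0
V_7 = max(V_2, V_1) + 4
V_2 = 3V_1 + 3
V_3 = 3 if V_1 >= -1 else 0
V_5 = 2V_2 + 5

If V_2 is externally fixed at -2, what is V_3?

3

The intervention breaks the incoming arrows to V_2: V_2 = 3V_1 + 3 no longer applies, and V_2 = -2.
Since V_3 is not a descendant of the intervened variable, it is unaffected.
V_3 = 3 if V_1 >= -1 else 0  [with V_1=0]  = 3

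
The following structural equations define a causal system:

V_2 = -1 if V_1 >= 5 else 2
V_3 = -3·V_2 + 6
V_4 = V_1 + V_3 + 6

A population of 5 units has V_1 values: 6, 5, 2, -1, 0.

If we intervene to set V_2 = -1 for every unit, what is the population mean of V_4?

Every unit gets V_2=-1 under the intervention. V_4 values become 21, 20, 17, 14, 15; E[V_4|do(V_2=-1)] = 17.4.

17.4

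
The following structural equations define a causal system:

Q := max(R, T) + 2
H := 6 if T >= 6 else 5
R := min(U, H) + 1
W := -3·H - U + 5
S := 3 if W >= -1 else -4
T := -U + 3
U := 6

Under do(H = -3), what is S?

do(H=-3) replaces the equation H := 6 if T >= 6 else 5 with the constant H = -3.
W = -3·H - U + 5  [with H=-3, U=6]  = 8
S = 3 if W >= -1 else -4  [with W=8]  = 3

3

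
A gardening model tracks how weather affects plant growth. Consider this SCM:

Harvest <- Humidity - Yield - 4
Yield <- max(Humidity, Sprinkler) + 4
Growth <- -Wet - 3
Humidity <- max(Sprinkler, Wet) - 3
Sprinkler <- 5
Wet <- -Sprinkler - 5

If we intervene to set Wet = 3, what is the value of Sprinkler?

5

Under do(Wet=3), the mechanism Wet <- -Sprinkler - 5 is discarded; Wet is fixed at 3.
Sprinkler is not downstream of the intervention, so its value is determined by the original equations.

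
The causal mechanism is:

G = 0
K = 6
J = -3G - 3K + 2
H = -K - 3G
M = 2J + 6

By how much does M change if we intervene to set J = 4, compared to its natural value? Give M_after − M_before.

40

do(J=4) replaces the equation J = -3G - 3K + 2 with the constant J = 4.
M = 2J + 6  [with J=4]  = 14
Without intervention: J = -3G - 3K + 2  [with G=0, K=6]  = -16; M = 2J + 6  [with J=-16]  = -26.
Change = 14 − (-26) = 40.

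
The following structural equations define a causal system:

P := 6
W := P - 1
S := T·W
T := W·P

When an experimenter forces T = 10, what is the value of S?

50

The intervention breaks the incoming arrows to T: T := W·P no longer applies, and T = 10.
W = P - 1  [with P=6]  = 5
S = T·W  [with T=10, W=5]  = 50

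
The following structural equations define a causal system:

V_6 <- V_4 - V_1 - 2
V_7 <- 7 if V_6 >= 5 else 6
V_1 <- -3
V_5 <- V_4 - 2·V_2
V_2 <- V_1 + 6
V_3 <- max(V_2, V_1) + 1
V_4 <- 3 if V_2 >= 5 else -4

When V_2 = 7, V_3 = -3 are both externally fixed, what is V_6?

4

Under do(V_2 = 7, V_3 = -3), each intervened variable's structural equation is replaced by its fixed value.
V_4 = 3 if V_2 >= 5 else -4  [with V_2=7]  = 3
V_6 = V_4 - V_1 - 2  [with V_4=3, V_1=-3]  = 4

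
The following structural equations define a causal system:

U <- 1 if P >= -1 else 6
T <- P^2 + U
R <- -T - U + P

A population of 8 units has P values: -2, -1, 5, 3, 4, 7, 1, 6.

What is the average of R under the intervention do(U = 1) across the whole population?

-16.75

The intervention sets U=1 in all 8 units regardless of P. Recomputing R per unit gives -8, -4, -22, -8, -14, -44, -2, -32; average -16.75.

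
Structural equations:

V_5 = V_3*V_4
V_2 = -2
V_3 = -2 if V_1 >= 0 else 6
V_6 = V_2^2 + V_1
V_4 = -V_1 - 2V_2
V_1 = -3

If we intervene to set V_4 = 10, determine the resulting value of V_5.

60

Intervening sets V_4 = 10 and removes its equation (V_4 = -V_1 - 2V_2).
V_3 = -2 if V_1 >= 0 else 6  [with V_1=-3]  = 6
V_5 = V_3*V_4  [with V_3=6, V_4=10]  = 60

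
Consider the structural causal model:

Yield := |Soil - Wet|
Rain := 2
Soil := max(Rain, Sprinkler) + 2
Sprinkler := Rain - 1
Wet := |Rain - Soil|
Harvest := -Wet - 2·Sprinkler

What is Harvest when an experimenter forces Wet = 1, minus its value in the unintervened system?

1

Under do(Wet=1), the mechanism Wet := |Rain - Soil| is discarded; Wet is fixed at 1.
Sprinkler = Rain - 1  [with Rain=2]  = 1
Harvest = -Wet - 2·Sprinkler  [with Wet=1, Sprinkler=1]  = -3
Without intervention: Sprinkler = Rain - 1  [with Rain=2]  = 1; Soil = max(Rain, Sprinkler) + 2  [with Rain=2, Sprinkler=1]  = 4; Wet = |Rain - Soil|  [with Rain=2, Soil=4]  = 2; Harvest = -Wet - 2·Sprinkler  [with Wet=2, Sprinkler=1]  = -4.
Change = -3 − (-4) = 1.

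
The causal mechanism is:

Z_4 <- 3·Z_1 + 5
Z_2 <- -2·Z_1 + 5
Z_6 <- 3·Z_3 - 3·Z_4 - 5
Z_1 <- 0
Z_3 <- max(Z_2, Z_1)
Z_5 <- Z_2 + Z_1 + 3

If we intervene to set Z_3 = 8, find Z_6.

The intervention breaks the incoming arrows to Z_3: Z_3 <- max(Z_2, Z_1) no longer applies, and Z_3 = 8.
Z_4 = 3·Z_1 + 5  [with Z_1=0]  = 5
Z_6 = 3·Z_3 - 3·Z_4 - 5  [with Z_3=8, Z_4=5]  = 4

4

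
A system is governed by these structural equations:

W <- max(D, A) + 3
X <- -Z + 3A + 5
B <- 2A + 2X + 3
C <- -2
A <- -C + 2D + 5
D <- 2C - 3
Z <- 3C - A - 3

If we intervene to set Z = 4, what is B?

-51

Under do(Z=4), the mechanism Z <- 3C - A - 3 is discarded; Z is fixed at 4.
D = 2C - 3  [with C=-2]  = -7
A = -C + 2D + 5  [with C=-2, D=-7]  = -7
X = -Z + 3A + 5  [with Z=4, A=-7]  = -20
B = 2A + 2X + 3  [with A=-7, X=-20]  = -51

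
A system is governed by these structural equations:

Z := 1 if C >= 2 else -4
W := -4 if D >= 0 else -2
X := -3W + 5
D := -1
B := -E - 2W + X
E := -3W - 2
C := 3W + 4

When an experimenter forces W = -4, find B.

15

Under do(W=-4), the mechanism W := -4 if D >= 0 else -2 is discarded; W is fixed at -4.
E = -3W - 2  [with W=-4]  = 10
X = -3W + 5  [with W=-4]  = 17
B = -E - 2W + X  [with E=10, W=-4, X=17]  = 15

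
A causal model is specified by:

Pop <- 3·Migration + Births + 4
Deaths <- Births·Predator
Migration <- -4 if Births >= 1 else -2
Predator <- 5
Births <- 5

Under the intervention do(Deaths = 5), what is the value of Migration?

The intervention breaks the incoming arrows to Deaths: Deaths <- Births·Predator no longer applies, and Deaths = 5.
Migration is not downstream of the intervention, so its value is determined by the original equations.
Migration = -4 if Births >= 1 else -2  [with Births=5]  = -4

-4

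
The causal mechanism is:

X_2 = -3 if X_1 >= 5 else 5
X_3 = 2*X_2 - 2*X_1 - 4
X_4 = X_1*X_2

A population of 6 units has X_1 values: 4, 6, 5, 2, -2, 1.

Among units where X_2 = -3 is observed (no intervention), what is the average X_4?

-16.5

Conditioning on X_2=-3 selects the 2 unit(s) with X_1 ∈ {6, 5}. Their X_4 values: -18, -15. Mean = -16.5.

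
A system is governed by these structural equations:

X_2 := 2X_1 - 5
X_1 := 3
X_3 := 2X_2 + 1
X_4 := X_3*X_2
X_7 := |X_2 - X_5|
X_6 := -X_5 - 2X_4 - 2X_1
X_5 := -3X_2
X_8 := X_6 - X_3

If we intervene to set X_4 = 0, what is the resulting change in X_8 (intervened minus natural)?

do(X_4=0) replaces the equation X_4 := X_3*X_2 with the constant X_4 = 0.
X_2 = 2X_1 - 5  [with X_1=3]  = 1
X_3 = 2X_2 + 1  [with X_2=1]  = 3
X_5 = -3X_2  [with X_2=1]  = -3
X_6 = -X_5 - 2X_4 - 2X_1  [with X_5=-3, X_4=0, X_1=3]  = -3
X_8 = X_6 - X_3  [with X_6=-3, X_3=3]  = -6
Without intervention: X_2 = 2X_1 - 5  [with X_1=3]  = 1; X_3 = 2X_2 + 1  [with X_2=1]  = 3; X_4 = X_3*X_2  [with X_3=3, X_2=1]  = 3; X_5 = -3X_2  [with X_2=1]  = -3; X_6 = -X_5 - 2X_4 - 2X_1  [with X_5=-3, X_4=3, X_1=3]  = -9; X_8 = X_6 - X_3  [with X_6=-9, X_3=3]  = -12.
Change = -6 − (-12) = 6.

6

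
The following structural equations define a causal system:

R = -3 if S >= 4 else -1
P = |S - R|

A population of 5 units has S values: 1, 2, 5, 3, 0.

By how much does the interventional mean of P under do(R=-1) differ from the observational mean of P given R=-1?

0.7

The intervention sets R=-1 in all 5 units regardless of S. Recomputing P per unit gives 2, 3, 6, 4, 1; average 3.2.
Conditioning on R=-1 selects the 4 unit(s) with S ∈ {1, 2, 3, 0}. Their P values: 2, 3, 4, 1. Mean = 2.5.
Difference = 3.2 − 2.5 = 0.7.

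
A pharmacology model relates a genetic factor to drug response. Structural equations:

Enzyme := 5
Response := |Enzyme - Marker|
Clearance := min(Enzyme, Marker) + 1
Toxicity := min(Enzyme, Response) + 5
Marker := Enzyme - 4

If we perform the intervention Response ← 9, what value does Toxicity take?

The intervention breaks the incoming arrows to Response: Response := |Enzyme - Marker| no longer applies, and Response = 9.
Toxicity = min(Enzyme, Response) + 5  [with Enzyme=5, Response=9]  = 10

10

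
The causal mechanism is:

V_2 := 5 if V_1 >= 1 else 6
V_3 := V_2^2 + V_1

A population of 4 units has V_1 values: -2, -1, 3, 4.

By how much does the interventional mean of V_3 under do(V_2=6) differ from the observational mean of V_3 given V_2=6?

2.5

do(V_2=6) breaks V_2's dependence on V_1. With V_2=6 fixed, V_3 across the units is 34, 35, 39, 40, mean 37.
Conditioning on V_2=6 selects the 2 unit(s) with V_1 ∈ {-2, -1}. Their V_3 values: 34, 35. Mean = 34.5.
Difference = 37 − 34.5 = 2.5.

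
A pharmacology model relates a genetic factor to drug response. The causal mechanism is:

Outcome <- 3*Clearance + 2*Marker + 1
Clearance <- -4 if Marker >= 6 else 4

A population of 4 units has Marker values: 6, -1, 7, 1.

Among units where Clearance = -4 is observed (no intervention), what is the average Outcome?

Observing Clearance=-4 restricts to units where Clearance's equation naturally yields -4: Marker ∈ {6, 7}. In that subpopulation Outcome = 1, 3, mean 2.

2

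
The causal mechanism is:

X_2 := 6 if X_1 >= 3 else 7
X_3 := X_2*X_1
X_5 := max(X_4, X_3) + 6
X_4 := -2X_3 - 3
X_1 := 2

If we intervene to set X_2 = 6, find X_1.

2

Under do(X_2=6), the mechanism X_2 := 6 if X_1 >= 3 else 7 is discarded; X_2 is fixed at 6.
X_1 is not downstream of the intervention, so its value is determined by the original equations.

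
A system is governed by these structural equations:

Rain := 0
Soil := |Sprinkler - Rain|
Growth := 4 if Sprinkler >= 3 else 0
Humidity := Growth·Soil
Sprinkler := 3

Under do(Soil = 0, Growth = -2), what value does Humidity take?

Setting Soil = 0, Growth = -2 by intervention discards those variables' equations.
Humidity = Growth·Soil  [with Growth=-2, Soil=0]  = 0

0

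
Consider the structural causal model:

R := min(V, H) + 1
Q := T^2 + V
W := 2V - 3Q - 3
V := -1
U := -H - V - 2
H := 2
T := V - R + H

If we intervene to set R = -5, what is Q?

35

Under do(R=-5), the mechanism R := min(V, H) + 1 is discarded; R is fixed at -5.
T = V - R + H  [with V=-1, R=-5, H=2]  = 6
Q = T^2 + V  [with T=6, V=-1]  = 35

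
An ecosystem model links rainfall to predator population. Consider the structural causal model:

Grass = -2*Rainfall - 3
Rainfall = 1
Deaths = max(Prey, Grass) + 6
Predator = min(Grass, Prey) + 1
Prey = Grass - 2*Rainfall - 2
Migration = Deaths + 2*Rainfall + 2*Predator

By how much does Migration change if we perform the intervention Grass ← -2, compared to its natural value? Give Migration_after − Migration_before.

9

Under do(Grass=-2), the mechanism Grass = -2*Rainfall - 3 is discarded; Grass is fixed at -2.
Prey = Grass - 2*Rainfall - 2  [with Grass=-2, Rainfall=1]  = -6
Predator = min(Grass, Prey) + 1  [with Grass=-2, Prey=-6]  = -5
Deaths = max(Prey, Grass) + 6  [with Prey=-6, Grass=-2]  = 4
Migration = Deaths + 2*Rainfall + 2*Predator  [with Deaths=4, Rainfall=1, Predator=-5]  = -4
Without intervention: Grass = -2*Rainfall - 3  [with Rainfall=1]  = -5; Prey = Grass - 2*Rainfall - 2  [with Grass=-5, Rainfall=1]  = -9; Predator = min(Grass, Prey) + 1  [with Grass=-5, Prey=-9]  = -8; Deaths = max(Prey, Grass) + 6  [with Prey=-9, Grass=-5]  = 1; Migration = Deaths + 2*Rainfall + 2*Predator  [with Deaths=1, Rainfall=1, Predator=-8]  = -13.
Change = -4 − (-13) = 9.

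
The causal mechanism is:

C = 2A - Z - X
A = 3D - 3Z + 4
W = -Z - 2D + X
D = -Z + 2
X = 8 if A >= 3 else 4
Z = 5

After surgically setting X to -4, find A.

-20

Under do(X=-4), the mechanism X = 8 if A >= 3 else 4 is discarded; X is fixed at -4.
Since A is not a descendant of the intervened variable, it is unaffected.
D = -Z + 2  [with Z=5]  = -3
A = 3D - 3Z + 4  [with D=-3, Z=5]  = -20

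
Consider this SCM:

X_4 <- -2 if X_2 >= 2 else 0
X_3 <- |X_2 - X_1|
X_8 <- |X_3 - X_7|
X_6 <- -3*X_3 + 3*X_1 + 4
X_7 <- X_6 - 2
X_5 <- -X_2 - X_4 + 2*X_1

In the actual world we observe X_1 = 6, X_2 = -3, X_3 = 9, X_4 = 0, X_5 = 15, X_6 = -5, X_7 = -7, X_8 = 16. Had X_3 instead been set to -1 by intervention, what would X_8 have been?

24

The intervention breaks the incoming arrows to X_3: X_3 <- |X_2 - X_1| no longer applies, and X_3 = -1.
X_6 = -3*X_3 + 3*X_1 + 4  [with X_3=-1, X_1=6]  = 25
X_7 = X_6 - 2  [with X_6=25]  = 23
X_8 = |X_3 - X_7|  [with X_3=-1, X_7=23]  = 24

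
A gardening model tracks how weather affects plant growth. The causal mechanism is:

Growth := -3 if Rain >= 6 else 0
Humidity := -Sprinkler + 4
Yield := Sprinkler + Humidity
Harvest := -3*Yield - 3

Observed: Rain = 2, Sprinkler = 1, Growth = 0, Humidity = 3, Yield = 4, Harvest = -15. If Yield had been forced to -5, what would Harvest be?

The intervention breaks the incoming arrows to Yield: Yield := Sprinkler + Humidity no longer applies, and Yield = -5.
Harvest = -3*Yield - 3  [with Yield=-5]  = 12

12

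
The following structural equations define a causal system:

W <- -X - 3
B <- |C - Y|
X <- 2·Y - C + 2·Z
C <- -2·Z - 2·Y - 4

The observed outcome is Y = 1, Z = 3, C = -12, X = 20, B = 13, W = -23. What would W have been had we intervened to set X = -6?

3

Under do(X=-6), the mechanism X <- 2·Y - C + 2·Z is discarded; X is fixed at -6.
W = -X - 3  [with X=-6]  = 3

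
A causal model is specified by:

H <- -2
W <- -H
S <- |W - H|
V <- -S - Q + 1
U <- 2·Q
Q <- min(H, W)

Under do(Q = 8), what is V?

The intervention breaks the incoming arrows to Q: Q <- min(H, W) no longer applies, and Q = 8.
W = -H  [with H=-2]  = 2
S = |W - H|  [with W=2, H=-2]  = 4
V = -S - Q + 1  [with S=4, Q=8]  = -11

-11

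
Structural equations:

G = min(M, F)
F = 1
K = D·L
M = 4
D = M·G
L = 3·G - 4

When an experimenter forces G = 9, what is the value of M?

4

Under do(G=9), the mechanism G = min(M, F) is discarded; G is fixed at 9.
M is not downstream of the intervention, so its value is determined by the original equations.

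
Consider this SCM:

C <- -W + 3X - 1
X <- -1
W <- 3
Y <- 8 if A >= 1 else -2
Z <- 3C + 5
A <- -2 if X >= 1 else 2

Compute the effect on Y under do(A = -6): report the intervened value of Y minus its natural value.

-10

Under do(A=-6), the mechanism A <- -2 if X >= 1 else 2 is discarded; A is fixed at -6.
Y = 8 if A >= 1 else -2  [with A=-6]  = -2
Without intervention: A = -2 if X >= 1 else 2  [with X=-1]  = 2; Y = 8 if A >= 1 else -2  [with A=2]  = 8.
Change = -2 − 8 = -10.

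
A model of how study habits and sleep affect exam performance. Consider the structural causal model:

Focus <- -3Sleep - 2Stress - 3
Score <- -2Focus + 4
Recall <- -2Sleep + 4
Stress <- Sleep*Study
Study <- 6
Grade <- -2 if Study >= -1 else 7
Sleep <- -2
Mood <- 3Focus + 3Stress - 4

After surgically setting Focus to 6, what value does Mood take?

-22

Under do(Focus=6), the mechanism Focus <- -3Sleep - 2Stress - 3 is discarded; Focus is fixed at 6.
Stress = Sleep*Study  [with Sleep=-2, Study=6]  = -12
Mood = 3Focus + 3Stress - 4  [with Focus=6, Stress=-12]  = -22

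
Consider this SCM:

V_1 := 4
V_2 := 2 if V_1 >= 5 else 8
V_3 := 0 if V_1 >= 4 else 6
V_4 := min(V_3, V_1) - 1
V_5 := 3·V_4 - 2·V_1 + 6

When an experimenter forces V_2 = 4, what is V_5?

-5

do(V_2=4) replaces the equation V_2 := 2 if V_1 >= 5 else 8 with the constant V_2 = 4.
Since V_5 is not a descendant of the intervened variable, it is unaffected.
V_3 = 0 if V_1 >= 4 else 6  [with V_1=4]  = 0
V_4 = min(V_3, V_1) - 1  [with V_3=0, V_1=4]  = -1
V_5 = 3·V_4 - 2·V_1 + 6  [with V_4=-1, V_1=4]  = -5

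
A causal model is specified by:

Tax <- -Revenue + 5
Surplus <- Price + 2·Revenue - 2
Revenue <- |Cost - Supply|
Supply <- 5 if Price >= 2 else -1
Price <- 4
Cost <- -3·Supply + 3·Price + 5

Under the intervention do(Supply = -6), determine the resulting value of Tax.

-36

do(Supply=-6) replaces the equation Supply <- 5 if Price >= 2 else -1 with the constant Supply = -6.
Cost = -3·Supply + 3·Price + 5  [with Supply=-6, Price=4]  = 35
Revenue = |Cost - Supply|  [with Cost=35, Supply=-6]  = 41
Tax = -Revenue + 5  [with Revenue=41]  = -36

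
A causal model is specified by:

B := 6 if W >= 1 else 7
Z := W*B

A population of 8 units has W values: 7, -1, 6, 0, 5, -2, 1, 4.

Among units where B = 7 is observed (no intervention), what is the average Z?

-7

Conditioning on B=7 selects the 3 unit(s) with W ∈ {-1, 0, -2}. Their Z values: -7, 0, -14. Mean = -7.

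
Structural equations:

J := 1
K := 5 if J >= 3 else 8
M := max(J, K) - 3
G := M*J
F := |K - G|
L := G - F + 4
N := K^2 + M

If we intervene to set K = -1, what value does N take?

-1

Under do(K=-1), the mechanism K := 5 if J >= 3 else 8 is discarded; K is fixed at -1.
M = max(J, K) - 3  [with J=1, K=-1]  = -2
N = K^2 + M  [with K=-1, M=-2]  = -1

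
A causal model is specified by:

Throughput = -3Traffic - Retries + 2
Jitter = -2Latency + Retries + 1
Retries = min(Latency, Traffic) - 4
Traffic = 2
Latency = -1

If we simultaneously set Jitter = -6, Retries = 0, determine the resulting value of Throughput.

The joint intervention fixes Jitter = -6, Retries = 0, removing each variable's own equation.
Throughput = -3Traffic - Retries + 2  [with Traffic=2, Retries=0]  = -4

-4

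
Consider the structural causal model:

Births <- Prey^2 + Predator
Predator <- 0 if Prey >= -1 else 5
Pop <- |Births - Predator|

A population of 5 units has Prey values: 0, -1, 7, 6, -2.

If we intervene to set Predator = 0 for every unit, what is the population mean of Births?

18

Every unit gets Predator=0 under the intervention. Births values become 0, 1, 49, 36, 4; E[Births|do(Predator=0)] = 18.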